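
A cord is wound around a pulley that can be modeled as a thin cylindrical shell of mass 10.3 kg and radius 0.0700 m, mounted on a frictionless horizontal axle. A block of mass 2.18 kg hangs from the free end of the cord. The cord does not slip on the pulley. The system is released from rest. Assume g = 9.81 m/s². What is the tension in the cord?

T ≈ 17.7 N

I = MR² = (10.3)(0.0700)² = 0.05047 kg·m².
Block: mg − T = ma. Pulley: TR = Iα. No-slip: a = αR, so T = (I/R²)a = 10.30·a.
Then mg = (m + 10.30)a, so a = (2.18)(9.81)/(2.18 + 10.30) = 1.714 m/s².
T = 10.30·a = 17.65 N.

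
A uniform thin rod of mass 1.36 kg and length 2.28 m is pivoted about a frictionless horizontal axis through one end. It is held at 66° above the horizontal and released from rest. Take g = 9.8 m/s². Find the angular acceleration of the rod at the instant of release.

α ≈ 2.62 rad/s²

About the pivot, I = (1/3)ML² = (1/3)(1.36)(2.28)² = 2.357 kg·m².
The weight acts at the center, a distance L/2 = 1.140 m from the pivot; τ = Mg(L/2) cos 66° = 6.180 N·m.
α = τ/I = 6.180/2.357 = 2.622 rad/s².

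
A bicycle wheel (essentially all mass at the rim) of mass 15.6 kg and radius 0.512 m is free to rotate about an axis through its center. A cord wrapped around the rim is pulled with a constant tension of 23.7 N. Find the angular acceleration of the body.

I = MR² = (15.6)(0.512)² = 4.089 kg·m².
τ = F R = (23.7)(0.512) = 12.13 N·m.
From τ = Iα: α = 12.13/4.089 = 2.967 rad/s².

α ≈ 2.97 rad/s²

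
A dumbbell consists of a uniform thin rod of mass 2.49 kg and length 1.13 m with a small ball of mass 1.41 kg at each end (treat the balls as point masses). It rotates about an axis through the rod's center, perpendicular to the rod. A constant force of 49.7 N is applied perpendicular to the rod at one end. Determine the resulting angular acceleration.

I_rod = (1/12)ML² = (1/12)(2.49)(1.13)² = 0.2650 kg·m².
I_balls = 2·m·(L/2)² = 2(1.41)(0.5650)² = 0.9002 kg·m².
Total I = 1.165 kg·m².
τ = F·(L/2) = (49.7)(0.565) = 28.08 N·m.
α = τ/I = 28.08/1.165 = 24.10 rad/s².

α ≈ 24.1 rad/s²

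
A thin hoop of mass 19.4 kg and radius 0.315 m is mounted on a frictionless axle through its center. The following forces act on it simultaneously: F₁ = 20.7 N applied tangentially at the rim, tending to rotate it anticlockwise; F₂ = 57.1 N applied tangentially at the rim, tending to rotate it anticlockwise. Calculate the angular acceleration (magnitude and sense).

I = MR² = (19.4)(0.315)² = 1.925 kg·m².
Taking anticlockwise as positive: τ₁ = +(20.7)(0.315) = +6.521 N·m; τ₂ = +(57.1)(0.315) = +17.99 N·m.
Net torque τ = 24.51 N·m.
α = τ/I = 24.51/1.925 = 12.73 rad/s².

α ≈ 12.7 rad/s², anticlockwise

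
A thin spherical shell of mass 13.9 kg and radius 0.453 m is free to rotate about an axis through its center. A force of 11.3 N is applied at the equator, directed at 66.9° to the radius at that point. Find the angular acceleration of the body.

α ≈ 2.48 rad/s²

I = (2/3)MR² = (2/3)(13.9)(0.453)² = 1.902 kg·m².
Only the tangential component produces torque: τ = F R sinθ = (11.3)(0.453) sin 66.9° = 4.708 N·m.
From τ = Iα: α = 4.708/1.902 = 2.476 rad/s².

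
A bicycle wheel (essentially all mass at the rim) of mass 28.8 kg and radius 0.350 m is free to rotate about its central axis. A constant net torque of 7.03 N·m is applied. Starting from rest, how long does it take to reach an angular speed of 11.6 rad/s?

I = MR² = (28.8)(0.350)² = 3.528 kg·m².
α = τ/I = 7.03/3.528 = 1.993 rad/s².
ω = αt ⇒ t = ω/α = 11.6/1.993 = 5.821 s.

t ≈ 5.82 s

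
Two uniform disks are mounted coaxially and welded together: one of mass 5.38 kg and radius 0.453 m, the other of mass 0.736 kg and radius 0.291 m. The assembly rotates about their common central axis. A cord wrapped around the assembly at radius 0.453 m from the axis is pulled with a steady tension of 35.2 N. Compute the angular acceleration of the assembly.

α ≈ 27.3 rad/s²

I = ½M₁R₁² + ½M₂R₂² = ½(5.38)(0.453)² + ½(0.736)(0.291)² = 0.5832 kg·m².
τ = F r = (35.2)(0.453) = 15.95 N·m.
α = τ/I = 15.95/0.5832 = 27.34 rad/s².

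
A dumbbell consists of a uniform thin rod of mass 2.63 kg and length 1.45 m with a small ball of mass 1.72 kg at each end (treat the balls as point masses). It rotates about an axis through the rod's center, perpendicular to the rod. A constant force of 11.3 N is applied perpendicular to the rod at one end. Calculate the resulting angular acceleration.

I_rod = (1/12)ML² = (1/12)(2.63)(1.45)² = 0.4608 kg·m².
I_balls = 2·m·(L/2)² = 2(1.72)(0.7250)² = 1.808 kg·m².
Total I = 2.269 kg·m².
τ = F·(L/2) = (11.3)(0.725) = 8.193 N·m.
α = τ/I = 8.193/2.269 = 3.611 rad/s².

α ≈ 3.61 rad/s²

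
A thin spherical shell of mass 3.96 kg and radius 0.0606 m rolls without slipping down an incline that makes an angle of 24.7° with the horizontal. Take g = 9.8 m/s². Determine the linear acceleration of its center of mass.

a ≈ 2.46 m/s²

Translation along the incline: Mg sinθ − f = Ma.
Rotation about the center: fR = Iα with I = (2/3)MR². No-slip gives a = αR, so f = (I/R²)a = (2/3)M a.
Substituting: Mg sinθ = (1 + 0.6667)Ma, so a = g sinθ/(1 + 0.6667) = (9.8) sin 24.7° / 1.667 = 2.457 m/s².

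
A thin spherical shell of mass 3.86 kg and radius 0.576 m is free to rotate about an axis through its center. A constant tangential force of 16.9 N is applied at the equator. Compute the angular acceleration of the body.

α ≈ 11.4 rad/s²

I = (2/3)MR² = (2/3)(3.86)(0.576)² = 0.8538 kg·m².
τ = F R = (16.9)(0.576) = 9.734 N·m.
Newton's second law for rotation, τ = Iα, gives α = τ/I = 9.734/0.8538 = 11.40 rad/s².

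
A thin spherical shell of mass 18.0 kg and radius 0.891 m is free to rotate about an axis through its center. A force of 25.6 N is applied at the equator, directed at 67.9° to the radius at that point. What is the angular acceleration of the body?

α ≈ 2.22 rad/s²

I = (2/3)MR² = (2/3)(18.0)(0.891)² = 9.527 kg·m².
Only the tangential component produces torque: τ = F R sinθ = (25.6)(0.891) sin 67.9° = 21.13 N·m.
From τ = Iα: α = 21.13/9.527 = 2.218 rad/s².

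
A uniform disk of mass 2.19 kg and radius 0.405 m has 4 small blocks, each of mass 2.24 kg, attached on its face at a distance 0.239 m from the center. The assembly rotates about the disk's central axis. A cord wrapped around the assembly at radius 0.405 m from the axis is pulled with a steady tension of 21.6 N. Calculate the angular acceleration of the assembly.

α ≈ 12.7 rad/s²

I_disk = ½MR² = ½(2.19)(0.405)² = 0.1796 kg·m².
I_blocks = 4·m·r² = 4(2.24)(0.239)² = 0.5118 kg·m².
Total I = 0.6914 kg·m².
τ = F r = (21.6)(0.405) = 8.748 N·m.
α = τ/I = 8.748/0.6914 = 12.65 rad/s².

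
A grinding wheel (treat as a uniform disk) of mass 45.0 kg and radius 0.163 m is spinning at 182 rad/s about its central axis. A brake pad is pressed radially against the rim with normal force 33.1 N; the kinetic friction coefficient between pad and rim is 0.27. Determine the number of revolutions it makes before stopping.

≈ 1080 revolutions

I = ½MR² = (1/2)(45.0)(0.163)² = 0.5978 kg·m².
Friction force f = μN = (0.27)(33.1) = 8.937 N at the rim; torque magnitude τ = fR = 1.457 N·m, opposing ω.
|α| = τ/I = 1.457/0.5978 = 2.437 rad/s² (deceleration).
ω² = ω₀² − 2|α|θ with ω = 0 ⇒ θ = ω₀²/(2|α|) = 6797 rad = 1082 rev.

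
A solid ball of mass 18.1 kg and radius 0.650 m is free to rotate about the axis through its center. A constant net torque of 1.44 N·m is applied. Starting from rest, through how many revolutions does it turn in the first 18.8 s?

≈ 13.2 revolutions

I = (2/5)MR² = (2/5)(18.1)(0.650)² = 3.059 kg·m².
α = τ/I = 1.44/3.059 = 0.4708 rad/s².
θ = ½αt² = ½(0.4708)(18.8)² = 83.19 rad.
Revolutions = θ/(2π) = 13.24.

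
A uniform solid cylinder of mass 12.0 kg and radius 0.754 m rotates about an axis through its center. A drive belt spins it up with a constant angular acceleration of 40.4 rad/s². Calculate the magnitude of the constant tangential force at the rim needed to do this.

I = ½MR² = (1/2)(12.0)(0.754)² = 3.411 kg·m².
The required torque is τ = Iα = (3.411)(40.40) = 137.8 N·m.
A tangential force at the rim gives τ = FR, so F = τ/R = 137.8/0.754 = 182.8 N.

F ≈ 183 N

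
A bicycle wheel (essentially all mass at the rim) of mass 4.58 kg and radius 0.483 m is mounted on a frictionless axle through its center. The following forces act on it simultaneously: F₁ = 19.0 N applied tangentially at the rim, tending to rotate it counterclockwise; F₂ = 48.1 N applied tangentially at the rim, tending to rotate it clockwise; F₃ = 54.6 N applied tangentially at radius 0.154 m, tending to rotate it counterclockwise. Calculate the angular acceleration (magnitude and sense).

I = MR² = (4.58)(0.483)² = 1.068 kg·m².
Taking counterclockwise as positive: τ₁ = +(19.0)(0.483) = +9.177 N·m; τ₂ = −(48.1)(0.483) = −23.23 N·m; τ₃ = +(54.6)(0.154) = +8.408 N·m.
Net torque τ = -5.647 N·m.
α = τ/I = -5.647/1.068 = -5.285 rad/s².

α ≈ 5.29 rad/s², clockwise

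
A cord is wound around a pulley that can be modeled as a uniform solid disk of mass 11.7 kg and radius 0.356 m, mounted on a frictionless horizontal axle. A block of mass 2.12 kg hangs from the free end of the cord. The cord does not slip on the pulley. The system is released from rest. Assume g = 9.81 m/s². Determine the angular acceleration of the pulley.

α ≈ 7.33 rad/s²

I = ½MR² = (1/2)(11.7)(0.356)² = 0.7414 kg·m².
Block: mg − T = ma. Pulley: TR = Iα. No-slip: a = αR, so T = (I/R²)a = 5.850·a.
Then mg = (m + 5.850)a, so a = (2.12)(9.81)/(2.12 + 5.850) = 2.609 m/s².
α = a/R = 2.609/0.356 = 7.330 rad/s².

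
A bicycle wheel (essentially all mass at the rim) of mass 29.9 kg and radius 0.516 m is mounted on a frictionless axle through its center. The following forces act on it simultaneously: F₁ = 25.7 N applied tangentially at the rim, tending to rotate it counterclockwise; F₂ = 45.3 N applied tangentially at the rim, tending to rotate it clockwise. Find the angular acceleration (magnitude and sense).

α ≈ 1.27 rad/s², clockwise

I = MR² = (29.9)(0.516)² = 7.961 kg·m².
Taking counterclockwise as positive: τ₁ = +(25.7)(0.516) = +13.26 N·m; τ₂ = −(45.3)(0.516) = −23.37 N·m.
Net torque τ = -10.11 N·m.
α = τ/I = -10.11/7.961 = -1.270 rad/s².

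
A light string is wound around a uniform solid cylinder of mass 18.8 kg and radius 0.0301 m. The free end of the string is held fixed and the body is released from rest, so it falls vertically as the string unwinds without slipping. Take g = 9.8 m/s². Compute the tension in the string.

T ≈ 61.4 N

Translation: Mg − T = Ma. Rotation about the center: TR = Iα with I = ½MR².
With a = αR: T = (I/R²)a = (1/2)M a, so Mg = (1 + 0.5000)Ma.
a = g/(1 + 0.5000) = 9.8/1.500 = 6.533 m/s².
T = 0.5000·M·a = (0.5000)(18.8)(6.533) = 61.41 N.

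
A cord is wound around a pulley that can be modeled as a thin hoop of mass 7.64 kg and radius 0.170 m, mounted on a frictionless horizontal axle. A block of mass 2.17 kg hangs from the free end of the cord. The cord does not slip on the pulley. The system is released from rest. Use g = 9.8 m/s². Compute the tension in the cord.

I = MR² = (7.64)(0.170)² = 0.2208 kg·m².
Block: mg − T = ma. Pulley: TR = Iα. No-slip: a = αR, so T = (I/R²)a = 7.640·a.
Then mg = (m + 7.640)a, so a = (2.17)(9.8)/(2.17 + 7.640) = 2.168 m/s².
T = 7.640·a = 16.56 N.

T ≈ 16.6 N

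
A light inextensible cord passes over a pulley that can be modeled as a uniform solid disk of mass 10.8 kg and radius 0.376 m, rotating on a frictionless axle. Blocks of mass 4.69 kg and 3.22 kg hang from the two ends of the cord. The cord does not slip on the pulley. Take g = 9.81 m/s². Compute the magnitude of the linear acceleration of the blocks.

I = ½MR² = (1/2)(10.8)(0.376)² = 0.7634 kg·m².
Heavier block: m₁g − T₁ = m₁a. Lighter block: T₂ − m₂g = m₂a.
Pulley: (T₁ − T₂)R = Iα = I(a/R), so T₁ − T₂ = (I/R²)a = (1/2)M_p a = 5.400·a.
Adding the three: (m₁ − m₂)g = (m₁ + m₂ + 5.400)a, so a = (4.69 − 3.22)(9.81)/(4.69 + 3.22 + 5.400) = 1.083 m/s².

a ≈ 1.08 m/s²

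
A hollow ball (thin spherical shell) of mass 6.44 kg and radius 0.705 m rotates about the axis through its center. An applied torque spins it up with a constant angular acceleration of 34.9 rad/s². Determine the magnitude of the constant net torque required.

τ ≈ 74.5 N·m

I = (2/3)MR² = (2/3)(6.44)(0.705)² = 2.134 kg·m².
τ = Iα = (2.134)(34.90) = 74.47 N·m.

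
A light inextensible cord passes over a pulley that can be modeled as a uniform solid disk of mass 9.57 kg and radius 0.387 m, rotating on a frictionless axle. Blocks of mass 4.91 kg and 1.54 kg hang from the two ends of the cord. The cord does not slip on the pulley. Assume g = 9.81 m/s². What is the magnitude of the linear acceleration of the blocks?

I = ½MR² = (1/2)(9.57)(0.387)² = 0.7166 kg·m².
Heavier block: m₁g − T₁ = m₁a. Lighter block: T₂ − m₂g = m₂a.
Pulley: (T₁ − T₂)R = Iα = I(a/R), so T₁ − T₂ = (I/R²)a = (1/2)M_p a = 4.785·a.
Adding the three: (m₁ − m₂)g = (m₁ + m₂ + 4.785)a, so a = (4.91 − 1.54)(9.81)/(4.91 + 1.54 + 4.785) = 2.943 m/s².

a ≈ 2.94 m/s²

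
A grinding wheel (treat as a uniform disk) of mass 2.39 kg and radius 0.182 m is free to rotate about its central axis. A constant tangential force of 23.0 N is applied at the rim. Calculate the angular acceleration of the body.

α ≈ 106 rad/s²

I = ½MR² = (1/2)(2.39)(0.182)² = 0.03958 kg·m².
τ = F R = (23.0)(0.182) = 4.186 N·m.
Newton's second law for rotation, τ = Iα, gives α = τ/I = 4.186/0.03958 = 105.8 rad/s².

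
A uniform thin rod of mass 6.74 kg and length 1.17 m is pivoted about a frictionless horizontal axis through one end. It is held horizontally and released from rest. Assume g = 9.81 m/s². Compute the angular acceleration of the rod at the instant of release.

About the pivot, I = (1/3)ML² = (1/3)(6.74)(1.17)² = 3.075 kg·m².
The weight acts at the center, a distance L/2 = 0.5850 m from the pivot; τ = Mg(L/2) = 38.68 N·m.
α = τ/I = 38.68/3.075 = 12.58 rad/s².

α ≈ 12.6 rad/s²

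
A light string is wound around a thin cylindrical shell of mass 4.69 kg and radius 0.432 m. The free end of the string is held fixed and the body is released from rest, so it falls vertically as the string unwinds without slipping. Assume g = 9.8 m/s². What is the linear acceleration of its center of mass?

a ≈ 4.90 m/s²

Translation: Mg − T = Ma. Rotation about the center: TR = Iα with I = MR².
With a = αR: T = (I/R²)a = M a, so Mg = (1 + 1.000)Ma.
a = g/(1 + 1.000) = 9.8/2.000 = 4.900 m/s².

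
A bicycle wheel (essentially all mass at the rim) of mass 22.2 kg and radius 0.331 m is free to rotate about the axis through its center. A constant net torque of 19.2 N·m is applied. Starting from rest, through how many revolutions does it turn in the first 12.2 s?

I = MR² = (22.2)(0.331)² = 2.432 kg·m².
α = τ/I = 19.2/2.432 = 7.894 rad/s².
θ = ½αt² = ½(7.894)(12.2)² = 587.5 rad.
Revolutions = θ/(2π) = 93.50.

≈ 93.5 revolutions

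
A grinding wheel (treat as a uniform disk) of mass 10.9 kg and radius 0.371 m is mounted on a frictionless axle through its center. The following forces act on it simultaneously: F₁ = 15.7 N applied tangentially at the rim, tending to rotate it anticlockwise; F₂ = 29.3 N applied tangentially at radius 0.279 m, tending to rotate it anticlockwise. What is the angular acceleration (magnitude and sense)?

α ≈ 18.7 rad/s², anticlockwise

I = ½MR² = (1/2)(10.9)(0.371)² = 0.7501 kg·m².
Taking anticlockwise as positive: τ₁ = +(15.7)(0.371) = +5.825 N·m; τ₂ = +(29.3)(0.279) = +8.175 N·m.
Net torque τ = 14.00 N·m.
α = τ/I = 14.00/0.7501 = 18.66 rad/s².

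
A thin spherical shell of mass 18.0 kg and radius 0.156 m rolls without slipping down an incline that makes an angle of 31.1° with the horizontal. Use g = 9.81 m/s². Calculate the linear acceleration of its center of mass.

a ≈ 3.04 m/s²

Translation along the incline: Mg sinθ − f = Ma.
Rotation about the center: fR = Iα with I = (2/3)MR². No-slip gives a = αR, so f = (I/R²)a = (2/3)M a.
Substituting: Mg sinθ = (1 + 0.6667)Ma, so a = g sinθ/(1 + 0.6667) = (9.81) sin 31.1° / 1.667 = 3.040 m/s².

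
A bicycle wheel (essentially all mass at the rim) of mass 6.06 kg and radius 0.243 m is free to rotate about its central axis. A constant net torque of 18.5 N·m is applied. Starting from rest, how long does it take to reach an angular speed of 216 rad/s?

t ≈ 4.18 s

I = MR² = (6.06)(0.243)² = 0.3578 kg·m².
α = τ/I = 18.5/0.3578 = 51.70 rad/s².
ω = αt ⇒ t = ω/α = 216/51.70 = 4.178 s.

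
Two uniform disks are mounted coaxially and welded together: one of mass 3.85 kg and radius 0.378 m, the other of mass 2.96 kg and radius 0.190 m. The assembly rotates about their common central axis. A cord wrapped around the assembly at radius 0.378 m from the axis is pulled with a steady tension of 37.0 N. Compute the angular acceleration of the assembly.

I = ½M₁R₁² + ½M₂R₂² = ½(3.85)(0.378)² + ½(2.96)(0.190)² = 0.3285 kg·m².
τ = F r = (37.0)(0.378) = 13.99 N·m.
α = τ/I = 13.99/0.3285 = 42.58 rad/s².

α ≈ 42.6 rad/s²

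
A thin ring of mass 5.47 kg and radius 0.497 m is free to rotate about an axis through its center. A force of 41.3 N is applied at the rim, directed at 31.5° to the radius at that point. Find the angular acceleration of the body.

α ≈ 7.94 rad/s²

I = MR² = (5.47)(0.497)² = 1.351 kg·m².
Only the tangential component produces torque: τ = F R sinθ = (41.3)(0.497) sin 31.5° = 10.72 N·m.
From τ = Iα: α = 10.72/1.351 = 7.938 rad/s².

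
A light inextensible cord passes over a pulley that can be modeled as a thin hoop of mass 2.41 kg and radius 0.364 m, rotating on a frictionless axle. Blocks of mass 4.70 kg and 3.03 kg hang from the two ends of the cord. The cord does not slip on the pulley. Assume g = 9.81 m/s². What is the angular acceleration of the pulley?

I = MR² = (2.41)(0.364)² = 0.3193 kg·m².
Heavier block: m₁g − T₁ = m₁a. Lighter block: T₂ − m₂g = m₂a.
Pulley: (T₁ − T₂)R = Iα = I(a/R), so T₁ − T₂ = (I/R²)a = 1·M_p a = 2.410·a.
Adding the three: (m₁ − m₂)g = (m₁ + m₂ + 2.410)a, so a = (4.70 − 3.03)(9.81)/(4.70 + 3.03 + 2.410) = 1.616 m/s².
α = a/R = 1.616/0.364 = 4.439 rad/s².

α ≈ 4.44 rad/s²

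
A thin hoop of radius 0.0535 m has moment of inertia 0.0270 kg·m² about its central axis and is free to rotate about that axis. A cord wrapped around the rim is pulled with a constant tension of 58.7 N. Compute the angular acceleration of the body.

α ≈ 116 rad/s²

τ = F R = (58.7)(0.0535) = 3.140 N·m.
Newton's second law for rotation, τ = Iα, gives α = τ/I = 3.140/0.02700 = 116.3 rad/s².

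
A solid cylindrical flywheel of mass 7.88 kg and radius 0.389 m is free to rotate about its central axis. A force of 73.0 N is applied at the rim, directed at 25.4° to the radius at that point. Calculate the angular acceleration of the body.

I = ½MR² = (1/2)(7.88)(0.389)² = 0.5962 kg·m².
Only the tangential component produces torque: τ = F R sinθ = (73.0)(0.389) sin 25.4° = 12.18 N·m.
From τ = Iα: α = 12.18/0.5962 = 20.43 rad/s².

α ≈ 20.4 rad/s²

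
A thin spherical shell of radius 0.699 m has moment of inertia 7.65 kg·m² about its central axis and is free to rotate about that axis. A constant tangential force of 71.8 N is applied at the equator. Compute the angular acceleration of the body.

α ≈ 6.56 rad/s²

τ = F R = (71.8)(0.699) = 50.19 N·m.
Newton's second law for rotation, τ = Iα, gives α = τ/I = 50.19/7.650 = 6.561 rad/s².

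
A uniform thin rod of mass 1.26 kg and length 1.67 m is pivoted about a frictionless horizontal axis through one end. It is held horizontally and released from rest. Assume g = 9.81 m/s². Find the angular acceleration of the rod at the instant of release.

About the pivot, I = (1/3)ML² = (1/3)(1.26)(1.67)² = 1.171 kg·m².
The weight acts at the center, a distance L/2 = 0.8350 m from the pivot; τ = Mg(L/2) = 10.32 N·m.
α = τ/I = 10.32/1.171 = 8.811 rad/s².

α ≈ 8.81 rad/s²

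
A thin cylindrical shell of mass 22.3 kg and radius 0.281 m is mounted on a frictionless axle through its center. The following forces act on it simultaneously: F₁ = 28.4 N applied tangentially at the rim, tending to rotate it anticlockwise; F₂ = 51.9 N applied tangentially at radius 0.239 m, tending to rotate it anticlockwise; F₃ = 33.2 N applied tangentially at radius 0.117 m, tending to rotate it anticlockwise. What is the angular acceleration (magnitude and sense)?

α ≈ 13.8 rad/s², anticlockwise

I = MR² = (22.3)(0.281)² = 1.761 kg·m².
Taking anticlockwise as positive: τ₁ = +(28.4)(0.281) = +7.980 N·m; τ₂ = +(51.9)(0.239) = +12.40 N·m; τ₃ = +(33.2)(0.117) = +3.884 N·m.
Net torque τ = 24.27 N·m.
α = τ/I = 24.27/1.761 = 13.78 rad/s².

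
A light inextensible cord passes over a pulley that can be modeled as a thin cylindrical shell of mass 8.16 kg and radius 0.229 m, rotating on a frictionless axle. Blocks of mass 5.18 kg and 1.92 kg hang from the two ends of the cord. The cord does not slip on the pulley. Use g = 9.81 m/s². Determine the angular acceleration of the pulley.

α ≈ 9.15 rad/s²

I = MR² = (8.16)(0.229)² = 0.4279 kg·m².
Heavier block: m₁g − T₁ = m₁a. Lighter block: T₂ − m₂g = m₂a.
Pulley: (T₁ − T₂)R = Iα = I(a/R), so T₁ − T₂ = (I/R²)a = 1·M_p a = 8.160·a.
Adding the three: (m₁ − m₂)g = (m₁ + m₂ + 8.160)a, so a = (5.18 − 1.92)(9.81)/(5.18 + 1.92 + 8.160) = 2.096 m/s².
α = a/R = 2.096/0.229 = 9.152 rad/s².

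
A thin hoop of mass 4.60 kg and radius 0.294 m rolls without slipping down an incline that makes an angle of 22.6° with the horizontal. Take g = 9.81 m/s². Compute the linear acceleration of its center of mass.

Translation along the incline: Mg sinθ − f = Ma.
Rotation about the center: fR = Iα with I = MR². No-slip gives a = αR, so f = (I/R²)a = M a.
Substituting: Mg sinθ = (1 + 1.000)Ma, so a = g sinθ/(1 + 1.000) = (9.81) sin 22.6° / 2.000 = 1.885 m/s².

a ≈ 1.88 m/s²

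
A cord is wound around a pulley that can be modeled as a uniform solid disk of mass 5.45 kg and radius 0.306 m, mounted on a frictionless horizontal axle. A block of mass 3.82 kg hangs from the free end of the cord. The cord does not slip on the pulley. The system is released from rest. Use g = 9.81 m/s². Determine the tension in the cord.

I = ½MR² = (1/2)(5.45)(0.306)² = 0.2552 kg·m².
Block: mg − T = ma. Pulley: TR = Iα. No-slip: a = αR, so T = (I/R²)a = 2.725·a.
Then mg = (m + 2.725)a, so a = (3.82)(9.81)/(3.82 + 2.725) = 5.726 m/s².
T = 2.725·a = 15.60 N.

T ≈ 15.6 N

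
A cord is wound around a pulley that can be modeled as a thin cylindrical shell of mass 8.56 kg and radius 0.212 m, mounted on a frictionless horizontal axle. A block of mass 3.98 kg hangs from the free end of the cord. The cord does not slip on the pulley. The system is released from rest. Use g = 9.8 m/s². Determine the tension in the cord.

I = MR² = (8.56)(0.212)² = 0.3847 kg·m².
Block: mg − T = ma. Pulley: TR = Iα. No-slip: a = αR, so T = (I/R²)a = 8.560·a.
Then mg = (m + 8.560)a, so a = (3.98)(9.8)/(3.98 + 8.560) = 3.110 m/s².
T = 8.560·a = 26.62 N.

T ≈ 26.6 N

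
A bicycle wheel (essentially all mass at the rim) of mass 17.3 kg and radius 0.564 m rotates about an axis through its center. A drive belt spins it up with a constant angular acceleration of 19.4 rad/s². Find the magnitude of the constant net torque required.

τ ≈ 107 N·m

I = MR² = (17.3)(0.564)² = 5.503 kg·m².
τ = Iα = (5.503)(19.40) = 106.8 N·m.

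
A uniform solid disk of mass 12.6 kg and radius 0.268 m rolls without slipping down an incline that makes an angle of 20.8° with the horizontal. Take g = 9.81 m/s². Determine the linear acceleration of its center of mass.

Translation along the incline: Mg sinθ − f = Ma.
Rotation about the center: fR = Iα with I = ½MR². No-slip gives a = αR, so f = (I/R²)a = (1/2)M a.
Substituting: Mg sinθ = (1 + 0.5000)Ma, so a = g sinθ/(1 + 0.5000) = (9.81) sin 20.8° / 1.500 = 2.322 m/s².

a ≈ 2.32 m/s²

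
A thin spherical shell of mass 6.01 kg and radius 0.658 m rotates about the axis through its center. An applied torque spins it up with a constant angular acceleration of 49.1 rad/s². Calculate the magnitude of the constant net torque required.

I = (2/3)MR² = (2/3)(6.01)(0.658)² = 1.735 kg·m².
τ = Iα = (1.735)(49.10) = 85.18 N·m.

τ ≈ 85.2 N·m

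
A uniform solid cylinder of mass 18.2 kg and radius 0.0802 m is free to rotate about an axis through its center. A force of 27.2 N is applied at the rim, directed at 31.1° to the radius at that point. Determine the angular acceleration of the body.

α ≈ 19.3 rad/s²

I = ½MR² = (1/2)(18.2)(0.0802)² = 0.05853 kg·m².
Only the tangential component produces torque: τ = F R sinθ = (27.2)(0.0802) sin 31.1° = 1.127 N·m.
From τ = Iα: α = 1.127/0.05853 = 19.25 rad/s².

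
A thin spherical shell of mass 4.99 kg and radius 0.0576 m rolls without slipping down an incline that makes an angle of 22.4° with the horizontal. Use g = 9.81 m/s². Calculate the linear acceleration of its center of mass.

a ≈ 2.24 m/s²

Translation along the incline: Mg sinθ − f = Ma.
Rotation about the center: fR = Iα with I = (2/3)MR². No-slip gives a = αR, so f = (I/R²)a = (2/3)M a.
Substituting: Mg sinθ = (1 + 0.6667)Ma, so a = g sinθ/(1 + 0.6667) = (9.81) sin 22.4° / 1.667 = 2.243 m/s².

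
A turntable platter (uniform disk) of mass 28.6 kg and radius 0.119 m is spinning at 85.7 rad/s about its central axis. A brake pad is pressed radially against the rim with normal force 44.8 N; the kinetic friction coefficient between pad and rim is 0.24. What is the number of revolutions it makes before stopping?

≈ 92.5 revolutions

I = ½MR² = (1/2)(28.6)(0.119)² = 0.2025 kg·m².
Friction force f = μN = (0.24)(44.8) = 10.75 N at the rim; torque magnitude τ = fR = 1.279 N·m, opposing ω.
|α| = τ/I = 1.279/0.2025 = 6.318 rad/s² (deceleration).
ω² = ω₀² − 2|α|θ with ω = 0 ⇒ θ = ω₀²/(2|α|) = 581.2 rad = 92.50 rev.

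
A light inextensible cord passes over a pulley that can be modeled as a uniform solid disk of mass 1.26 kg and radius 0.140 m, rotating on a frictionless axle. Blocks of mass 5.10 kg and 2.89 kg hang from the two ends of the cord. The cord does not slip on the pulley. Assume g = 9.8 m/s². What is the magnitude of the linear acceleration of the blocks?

a ≈ 2.51 m/s²

I = ½MR² = (1/2)(1.26)(0.140)² = 0.01235 kg·m².
Heavier block: m₁g − T₁ = m₁a. Lighter block: T₂ − m₂g = m₂a.
Pulley: (T₁ − T₂)R = Iα = I(a/R), so T₁ − T₂ = (I/R²)a = (1/2)M_p a = 0.6300·a.
Adding the three: (m₁ − m₂)g = (m₁ + m₂ + 0.6300)a, so a = (5.10 − 2.89)(9.8)/(5.10 + 2.89 + 0.6300) = 2.513 m/s².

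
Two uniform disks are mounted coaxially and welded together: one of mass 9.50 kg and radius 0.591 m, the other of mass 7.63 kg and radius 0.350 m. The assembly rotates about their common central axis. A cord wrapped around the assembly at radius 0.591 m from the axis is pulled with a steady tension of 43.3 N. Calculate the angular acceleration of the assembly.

I = ½M₁R₁² + ½M₂R₂² = ½(9.50)(0.591)² + ½(7.63)(0.350)² = 2.126 kg·m².
τ = F r = (43.3)(0.591) = 25.59 N·m.
α = τ/I = 25.59/2.126 = 12.03 rad/s².

α ≈ 12.0 rad/s²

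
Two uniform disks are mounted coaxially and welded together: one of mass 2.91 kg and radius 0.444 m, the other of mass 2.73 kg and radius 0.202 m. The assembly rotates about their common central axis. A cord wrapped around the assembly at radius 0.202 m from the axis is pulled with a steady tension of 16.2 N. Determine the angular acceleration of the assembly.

α ≈ 9.55 rad/s²

I = ½M₁R₁² + ½M₂R₂² = ½(2.91)(0.444)² + ½(2.73)(0.202)² = 0.3425 kg·m².
τ = F r = (16.2)(0.202) = 3.272 N·m.
α = τ/I = 3.272/0.3425 = 9.554 rad/s².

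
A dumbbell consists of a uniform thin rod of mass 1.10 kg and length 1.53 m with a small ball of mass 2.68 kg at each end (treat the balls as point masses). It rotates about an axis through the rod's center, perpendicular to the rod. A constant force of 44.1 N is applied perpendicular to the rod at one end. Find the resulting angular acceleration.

α ≈ 10.1 rad/s²

I_rod = (1/12)ML² = (1/12)(1.10)(1.53)² = 0.2146 kg·m².
I_balls = 2·m·(L/2)² = 2(2.68)(0.7650)² = 3.137 kg·m².
Total I = 3.351 kg·m².
τ = F·(L/2) = (44.1)(0.765) = 33.74 N·m.
α = τ/I = 33.74/3.351 = 10.07 rad/s².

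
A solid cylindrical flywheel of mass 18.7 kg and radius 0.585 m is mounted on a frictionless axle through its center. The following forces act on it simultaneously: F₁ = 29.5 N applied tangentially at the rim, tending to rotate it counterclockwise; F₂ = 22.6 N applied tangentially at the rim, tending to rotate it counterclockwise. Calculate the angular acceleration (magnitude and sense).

α ≈ 9.53 rad/s², counterclockwise

I = ½MR² = (1/2)(18.7)(0.585)² = 3.200 kg·m².
Taking counterclockwise as positive: τ₁ = +(29.5)(0.585) = +17.26 N·m; τ₂ = +(22.6)(0.585) = +13.22 N·m.
Net torque τ = 30.48 N·m.
α = τ/I = 30.48/3.200 = 9.525 rad/s².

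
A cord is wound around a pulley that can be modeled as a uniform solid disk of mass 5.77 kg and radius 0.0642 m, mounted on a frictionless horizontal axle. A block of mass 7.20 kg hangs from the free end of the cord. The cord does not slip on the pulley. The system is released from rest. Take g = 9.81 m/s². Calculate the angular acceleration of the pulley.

I = ½MR² = (1/2)(5.77)(0.0642)² = 0.01189 kg·m².
Block: mg − T = ma. Pulley: TR = Iα. No-slip: a = αR, so T = (I/R²)a = 2.885·a.
Then mg = (m + 2.885)a, so a = (7.20)(9.81)/(7.20 + 2.885) = 7.004 m/s².
α = a/R = 7.004/0.0642 = 109.1 rad/s².

α ≈ 109 rad/s²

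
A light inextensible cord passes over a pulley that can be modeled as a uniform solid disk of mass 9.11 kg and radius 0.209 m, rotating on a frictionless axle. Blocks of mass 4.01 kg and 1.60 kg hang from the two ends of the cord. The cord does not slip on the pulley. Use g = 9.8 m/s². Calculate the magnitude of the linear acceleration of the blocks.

I = ½MR² = (1/2)(9.11)(0.209)² = 0.1990 kg·m².
Heavier block: m₁g − T₁ = m₁a. Lighter block: T₂ − m₂g = m₂a.
Pulley: (T₁ − T₂)R = Iα = I(a/R), so T₁ − T₂ = (I/R²)a = (1/2)M_p a = 4.555·a.
Adding the three: (m₁ − m₂)g = (m₁ + m₂ + 4.555)a, so a = (4.01 − 1.60)(9.8)/(4.01 + 1.60 + 4.555) = 2.323 m/s².

a ≈ 2.32 m/s²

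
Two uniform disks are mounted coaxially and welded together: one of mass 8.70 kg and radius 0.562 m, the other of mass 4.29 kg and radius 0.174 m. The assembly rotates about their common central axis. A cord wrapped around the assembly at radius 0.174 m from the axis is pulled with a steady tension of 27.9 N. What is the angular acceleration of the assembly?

I = ½M₁R₁² + ½M₂R₂² = ½(8.70)(0.562)² + ½(4.29)(0.174)² = 1.439 kg·m².
τ = F r = (27.9)(0.174) = 4.855 N·m.
α = τ/I = 4.855/1.439 = 3.374 rad/s².

α ≈ 3.37 rad/s²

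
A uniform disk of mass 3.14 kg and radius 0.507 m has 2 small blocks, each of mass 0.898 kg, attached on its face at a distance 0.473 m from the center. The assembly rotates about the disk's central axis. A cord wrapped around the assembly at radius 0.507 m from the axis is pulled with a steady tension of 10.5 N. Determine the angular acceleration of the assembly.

α ≈ 6.61 rad/s²

I_disk = ½MR² = ½(3.14)(0.507)² = 0.4036 kg·m².
I_blocks = 2·m·r² = 2(0.898)(0.473)² = 0.4018 kg·m².
Total I = 0.8054 kg·m².
τ = F r = (10.5)(0.507) = 5.324 N·m.
α = τ/I = 5.324/0.8054 = 6.610 rad/s².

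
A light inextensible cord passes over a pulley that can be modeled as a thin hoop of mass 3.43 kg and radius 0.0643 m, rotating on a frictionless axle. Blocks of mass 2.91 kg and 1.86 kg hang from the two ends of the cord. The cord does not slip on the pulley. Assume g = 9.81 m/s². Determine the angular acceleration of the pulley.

I = MR² = (3.43)(0.0643)² = 0.01418 kg·m².
Heavier block: m₁g − T₁ = m₁a. Lighter block: T₂ − m₂g = m₂a.
Pulley: (T₁ − T₂)R = Iα = I(a/R), so T₁ − T₂ = (I/R²)a = 1·M_p a = 3.430·a.
Adding the three: (m₁ − m₂)g = (m₁ + m₂ + 3.430)a, so a = (2.91 − 1.86)(9.81)/(2.91 + 1.86 + 3.430) = 1.256 m/s².
α = a/R = 1.256/0.0643 = 19.54 rad/s².

α ≈ 19.5 rad/s²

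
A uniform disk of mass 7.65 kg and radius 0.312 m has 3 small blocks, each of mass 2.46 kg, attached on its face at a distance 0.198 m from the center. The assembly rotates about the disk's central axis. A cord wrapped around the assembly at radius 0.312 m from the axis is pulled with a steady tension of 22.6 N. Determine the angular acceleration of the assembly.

I_disk = ½MR² = ½(7.65)(0.312)² = 0.3723 kg·m².
I_blocks = 3·m·r² = 3(2.46)(0.198)² = 0.2893 kg·m².
Total I = 0.6617 kg·m².
τ = F r = (22.6)(0.312) = 7.051 N·m.
α = τ/I = 7.051/0.6617 = 10.66 rad/s².

α ≈ 10.7 rad/s²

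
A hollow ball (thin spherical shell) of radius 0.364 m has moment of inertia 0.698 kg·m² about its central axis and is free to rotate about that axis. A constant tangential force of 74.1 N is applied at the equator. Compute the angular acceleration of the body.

α ≈ 38.6 rad/s²

τ = F R = (74.1)(0.364) = 26.97 N·m.
From τ = Iα: α = 26.97/0.6980 = 38.64 rad/s².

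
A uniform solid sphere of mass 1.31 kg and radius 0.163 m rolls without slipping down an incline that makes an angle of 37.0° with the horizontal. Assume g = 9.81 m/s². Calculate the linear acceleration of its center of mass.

Translation along the incline: Mg sinθ − f = Ma.
Rotation about the center: fR = Iα with I = (2/5)MR². No-slip gives a = αR, so f = (I/R²)a = (2/5)M a.
Substituting: Mg sinθ = (1 + 0.4000)Ma, so a = g sinθ/(1 + 0.4000) = (9.81) sin 37.0° / 1.400 = 4.217 m/s².

a ≈ 4.22 m/s²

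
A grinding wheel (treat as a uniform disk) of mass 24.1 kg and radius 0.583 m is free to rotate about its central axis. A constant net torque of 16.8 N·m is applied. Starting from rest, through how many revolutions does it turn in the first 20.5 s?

≈ 137 revolutions

I = ½MR² = (1/2)(24.1)(0.583)² = 4.096 kg·m².
α = τ/I = 16.8/4.096 = 4.102 rad/s².
θ = ½αt² = ½(4.102)(20.5)² = 861.9 rad.
Revolutions = θ/(2π) = 137.2.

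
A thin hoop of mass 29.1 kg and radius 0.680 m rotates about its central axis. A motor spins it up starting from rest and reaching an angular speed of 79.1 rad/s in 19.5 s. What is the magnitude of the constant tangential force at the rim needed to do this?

I = MR² = (29.1)(0.680)² = 13.46 kg·m².
α = Δω/Δt = (79.1 − 0)/19.5 = 4.056 rad/s².
The required torque is τ = Iα = (13.46)(4.056) = 54.58 N·m.
A tangential force at the rim gives τ = FR, so F = τ/R = 54.58/0.680 = 80.27 N.

F ≈ 80.3 N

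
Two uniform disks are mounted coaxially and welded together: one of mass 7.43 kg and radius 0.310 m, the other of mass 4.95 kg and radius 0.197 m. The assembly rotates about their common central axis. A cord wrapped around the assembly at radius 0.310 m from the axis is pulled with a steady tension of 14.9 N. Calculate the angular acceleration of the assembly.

α ≈ 10.2 rad/s²

I = ½M₁R₁² + ½M₂R₂² = ½(7.43)(0.310)² + ½(4.95)(0.197)² = 0.4531 kg·m².
τ = F r = (14.9)(0.310) = 4.619 N·m.
α = τ/I = 4.619/0.4531 = 10.20 rad/s².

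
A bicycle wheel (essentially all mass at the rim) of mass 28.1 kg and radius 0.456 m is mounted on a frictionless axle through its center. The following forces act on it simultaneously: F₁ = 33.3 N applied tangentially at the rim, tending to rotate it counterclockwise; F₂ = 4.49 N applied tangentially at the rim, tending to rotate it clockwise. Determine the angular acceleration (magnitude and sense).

α ≈ 2.25 rad/s², counterclockwise

I = MR² = (28.1)(0.456)² = 5.843 kg·m².
Taking counterclockwise as positive: τ₁ = +(33.3)(0.456) = +15.18 N·m; τ₂ = −(4.49)(0.456) = −2.047 N·m.
Net torque τ = 13.14 N·m.
α = τ/I = 13.14/5.843 = 2.248 rad/s².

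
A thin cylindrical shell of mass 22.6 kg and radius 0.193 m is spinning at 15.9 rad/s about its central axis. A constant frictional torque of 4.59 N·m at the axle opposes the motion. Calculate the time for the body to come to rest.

t ≈ 2.92 s

I = MR² = (22.6)(0.193)² = 0.8418 kg·m².
The net torque has magnitude 4.59 N·m, opposing ω.
|α| = τ/I = 4.590/0.8418 = 5.452 rad/s² (deceleration).
0 = ω₀ − |α|t ⇒ t = ω₀/|α| = 15.9/5.452 = 2.916 s.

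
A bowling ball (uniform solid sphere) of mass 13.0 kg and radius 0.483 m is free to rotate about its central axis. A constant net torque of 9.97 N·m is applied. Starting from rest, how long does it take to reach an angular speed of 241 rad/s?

t ≈ 29.3 s

I = (2/5)MR² = (2/5)(13.0)(0.483)² = 1.213 kg·m².
α = τ/I = 9.97/1.213 = 8.219 rad/s².
ω = αt ⇒ t = ω/α = 241/8.219 = 29.32 s.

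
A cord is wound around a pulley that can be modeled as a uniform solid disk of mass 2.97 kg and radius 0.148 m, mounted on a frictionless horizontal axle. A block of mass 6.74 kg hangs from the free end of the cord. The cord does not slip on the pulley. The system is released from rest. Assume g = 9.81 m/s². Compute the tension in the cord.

T ≈ 11.9 N

I = ½MR² = (1/2)(2.97)(0.148)² = 0.03253 kg·m².
Block: mg − T = ma. Pulley: TR = Iα. No-slip: a = αR, so T = (I/R²)a = 1.485·a.
Then mg = (m + 1.485)a, so a = (6.74)(9.81)/(6.74 + 1.485) = 8.039 m/s².
T = 1.485·a = 11.94 N.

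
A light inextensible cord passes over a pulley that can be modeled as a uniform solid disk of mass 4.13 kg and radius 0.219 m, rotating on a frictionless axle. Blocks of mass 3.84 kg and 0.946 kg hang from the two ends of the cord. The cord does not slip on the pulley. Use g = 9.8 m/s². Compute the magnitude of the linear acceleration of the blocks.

I = ½MR² = (1/2)(4.13)(0.219)² = 0.09904 kg·m².
Heavier block: m₁g − T₁ = m₁a. Lighter block: T₂ − m₂g = m₂a.
Pulley: (T₁ − T₂)R = Iα = I(a/R), so T₁ − T₂ = (I/R²)a = (1/2)M_p a = 2.065·a.
Adding the three: (m₁ − m₂)g = (m₁ + m₂ + 2.065)a, so a = (3.84 − 0.946)(9.8)/(3.84 + 0.946 + 2.065) = 4.140 m/s².

a ≈ 4.14 m/s²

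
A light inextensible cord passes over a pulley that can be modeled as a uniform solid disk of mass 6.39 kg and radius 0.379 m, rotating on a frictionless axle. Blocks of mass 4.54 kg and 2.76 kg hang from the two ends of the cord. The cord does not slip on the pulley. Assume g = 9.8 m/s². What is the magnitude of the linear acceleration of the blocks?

a ≈ 1.66 m/s²

I = ½MR² = (1/2)(6.39)(0.379)² = 0.4589 kg·m².
Heavier block: m₁g − T₁ = m₁a. Lighter block: T₂ − m₂g = m₂a.
Pulley: (T₁ − T₂)R = Iα = I(a/R), so T₁ − T₂ = (I/R²)a = (1/2)M_p a = 3.195·a.
Adding the three: (m₁ − m₂)g = (m₁ + m₂ + 3.195)a, so a = (4.54 − 2.76)(9.8)/(4.54 + 2.76 + 3.195) = 1.662 m/s².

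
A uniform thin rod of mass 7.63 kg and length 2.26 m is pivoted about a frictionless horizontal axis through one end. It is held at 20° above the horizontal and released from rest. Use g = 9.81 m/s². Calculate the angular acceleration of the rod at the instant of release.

α ≈ 6.12 rad/s²

About the pivot, I = (1/3)ML² = (1/3)(7.63)(2.26)² = 12.99 kg·m².
The weight acts at the center, a distance L/2 = 1.130 m from the pivot; τ = Mg(L/2) cos 20° = 79.48 N·m.
α = τ/I = 79.48/12.99 = 6.118 rad/s².
(Equivalently α = (3g/(2L)) cos 20° = 6.118 rad/s².)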